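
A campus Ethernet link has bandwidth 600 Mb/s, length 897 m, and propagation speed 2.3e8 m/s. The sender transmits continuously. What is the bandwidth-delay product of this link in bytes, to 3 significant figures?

Propagation delay = 897 / 2.3e+08 = 3.9e-06 s.
BDP = R × t_prop = 600000000 × 3.9e-06 = 2340 bits.
In bytes: 2340/8 = 293 bytes.

293 bytes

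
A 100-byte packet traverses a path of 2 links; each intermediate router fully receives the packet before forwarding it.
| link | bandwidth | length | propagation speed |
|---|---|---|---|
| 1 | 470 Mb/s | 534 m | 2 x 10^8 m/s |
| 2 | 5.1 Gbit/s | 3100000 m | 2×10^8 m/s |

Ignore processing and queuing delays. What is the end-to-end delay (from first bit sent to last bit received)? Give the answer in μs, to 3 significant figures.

L = 100 × 8 = 800 bits.
Transmission delays (L/R per hop): 1.70213, 0.156863 μs; sum = 1.85899 μs.
Propagation delays (d/s per hop): 2.67, 15500 μs; sum = 15502.7 μs.
End-to-end = 15500 μs.

15500 μs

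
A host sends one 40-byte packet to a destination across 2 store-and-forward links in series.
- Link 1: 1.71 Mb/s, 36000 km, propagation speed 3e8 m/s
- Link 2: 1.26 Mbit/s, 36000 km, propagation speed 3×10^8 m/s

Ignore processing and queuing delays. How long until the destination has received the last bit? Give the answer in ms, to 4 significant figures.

240.4 ms

L = 40 × 8 = 320 bits.
Transmission delays (L/R per hop): 0.187135, 0.253968 ms; sum = 0.441103 ms.
Propagation delays (d/s per hop): 120, 120 ms; sum = 240 ms.
End-to-end = 240.4 ms.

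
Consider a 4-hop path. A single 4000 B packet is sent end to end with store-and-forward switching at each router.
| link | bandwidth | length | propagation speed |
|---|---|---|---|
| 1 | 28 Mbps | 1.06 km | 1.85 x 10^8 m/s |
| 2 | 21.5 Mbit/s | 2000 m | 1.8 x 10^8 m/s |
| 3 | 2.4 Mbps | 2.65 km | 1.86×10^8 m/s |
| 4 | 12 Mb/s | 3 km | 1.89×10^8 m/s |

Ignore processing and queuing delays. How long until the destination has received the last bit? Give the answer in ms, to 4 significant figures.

18.68 ms

L = 4000 × 8 = 32000 bits.
Transmission delays (L/R per hop): 1.14286, 1.48837, 13.3333, 2.66667 ms; sum = 18.6312 ms.
Propagation delays (d/s per hop): 0.00572973, 0.0111111, 0.0142473, 0.015873 ms; sum = 0.0469612 ms.
End-to-end = 18.68 ms.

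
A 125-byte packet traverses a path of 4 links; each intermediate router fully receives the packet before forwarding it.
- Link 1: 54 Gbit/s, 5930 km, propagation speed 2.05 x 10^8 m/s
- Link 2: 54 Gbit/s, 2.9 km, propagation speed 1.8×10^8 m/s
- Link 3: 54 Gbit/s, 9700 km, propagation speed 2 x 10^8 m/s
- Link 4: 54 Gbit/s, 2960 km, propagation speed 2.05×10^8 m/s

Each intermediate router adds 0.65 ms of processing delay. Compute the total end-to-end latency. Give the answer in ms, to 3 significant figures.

93.8 ms

L = 125 × 8 = 1000 bits.
Transmission delay per hop = L/R = 1000/54000000000 = 1.85185e-05 ms; 4 hops → 7.40741e-05 ms.
Propagation delays (d/s per hop): 28.9268, 0.0161111, 48.5, 14.439 ms; sum = 91.882 ms.
Processing at 3 router(s): 3 × 0.65 ms = 1.95 ms.
End-to-end = 93.8 ms.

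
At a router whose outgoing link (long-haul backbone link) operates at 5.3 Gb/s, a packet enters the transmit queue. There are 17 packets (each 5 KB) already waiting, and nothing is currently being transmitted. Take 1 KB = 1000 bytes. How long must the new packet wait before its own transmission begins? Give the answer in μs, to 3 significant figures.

128 μs

Each queued packet: L/R = 40000/5300000000 = 7.54717 μs.
17 queued → 128.302 μs.
Queuing delay = 128 μs.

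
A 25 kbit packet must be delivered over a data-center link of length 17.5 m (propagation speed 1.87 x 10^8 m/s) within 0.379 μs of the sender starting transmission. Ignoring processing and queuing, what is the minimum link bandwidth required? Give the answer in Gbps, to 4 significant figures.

87.59 Gbps

Propagation delay = 17.5 / 187000000 = 0.0935829 μs.
Transmission budget = 0.379 − 0.0935829 = 0.285417 μs.
R ≥ L / t_tx = 25000 bits / 2.85417e-07 s = 87.59 Gbps.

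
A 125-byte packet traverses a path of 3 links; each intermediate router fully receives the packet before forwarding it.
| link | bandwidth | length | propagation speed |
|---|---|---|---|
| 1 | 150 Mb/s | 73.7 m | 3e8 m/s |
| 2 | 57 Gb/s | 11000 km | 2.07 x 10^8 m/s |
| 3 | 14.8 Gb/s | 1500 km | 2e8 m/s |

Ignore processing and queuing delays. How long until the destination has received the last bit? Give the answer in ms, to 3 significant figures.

60.6 ms

L = 125 × 8 = 1000 bits.
Transmission delays (L/R per hop): 0.00666667, 1.75439e-05, 6.75676e-05 ms; sum = 0.00675178 ms.
Propagation delays (d/s per hop): 0.000245667, 53.1401, 7.5 ms; sum = 60.6403 ms.
End-to-end = 60.6 ms.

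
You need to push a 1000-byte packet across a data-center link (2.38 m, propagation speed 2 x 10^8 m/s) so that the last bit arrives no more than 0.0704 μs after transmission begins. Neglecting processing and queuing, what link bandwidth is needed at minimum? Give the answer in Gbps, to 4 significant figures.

L = 8000 bits.
Propagation delay = 2.38 / 200000000 = 0.0119 μs.
Transmission budget = 0.0704 − 0.0119 = 0.0585 μs.
R ≥ L / t_tx = 8000 bits / 5.85e-08 s = 136.8 Gbps.

136.8 Gbps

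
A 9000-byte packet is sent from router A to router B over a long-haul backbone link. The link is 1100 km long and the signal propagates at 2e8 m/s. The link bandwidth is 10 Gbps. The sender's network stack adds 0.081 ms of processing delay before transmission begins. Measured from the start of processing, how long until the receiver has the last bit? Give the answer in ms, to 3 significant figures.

5.59 ms

L = 9000 × 8 = 72000 bits.
Transmission delay = L/R = 72000 / 10000000000 = 0.0072 ms.
Propagation delay = d/s = 1100000 m / 200000000 m/s = 5.5 ms.
Plus processing delay 0.081 ms = 0.081 ms.
Total = 5.59 ms.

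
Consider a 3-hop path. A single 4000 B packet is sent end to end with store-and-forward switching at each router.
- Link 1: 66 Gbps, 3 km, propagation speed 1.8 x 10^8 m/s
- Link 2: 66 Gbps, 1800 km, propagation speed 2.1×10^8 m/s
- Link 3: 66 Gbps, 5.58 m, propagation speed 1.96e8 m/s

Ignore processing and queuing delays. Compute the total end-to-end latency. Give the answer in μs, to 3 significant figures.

L = 4000 × 8 = 32000 bits.
Transmission delay per hop = L/R = 32000/66000000000 = 0.484848 μs; 3 hops → 1.45455 μs.
Propagation delays (d/s per hop): 16.6667, 8571.43, 0.0284694 μs; sum = 8588.12 μs.
End-to-end = 8590 μs.

8590 μs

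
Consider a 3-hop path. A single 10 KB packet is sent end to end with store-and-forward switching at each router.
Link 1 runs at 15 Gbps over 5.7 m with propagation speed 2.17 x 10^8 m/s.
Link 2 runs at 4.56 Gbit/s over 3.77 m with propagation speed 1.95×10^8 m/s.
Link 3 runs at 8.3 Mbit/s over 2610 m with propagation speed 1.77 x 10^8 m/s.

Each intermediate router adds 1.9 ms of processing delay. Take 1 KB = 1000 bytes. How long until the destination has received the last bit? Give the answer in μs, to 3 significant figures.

13500 μs

L = 80000 bits.
Transmission delays (L/R per hop): 5.33333, 17.5439, 9638.55 μs; sum = 9661.43 μs.
Propagation delays (d/s per hop): 0.0262673, 0.0193333, 14.7458 μs; sum = 14.7914 μs.
Processing at 2 router(s): 2 × 1.9 ms = 3800 μs.
End-to-end = 13500 μs.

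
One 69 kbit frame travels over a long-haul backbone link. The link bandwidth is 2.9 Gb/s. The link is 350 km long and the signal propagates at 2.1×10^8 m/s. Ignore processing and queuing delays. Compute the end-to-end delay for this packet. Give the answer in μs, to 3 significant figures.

L = 69000 bits.
Transmission delay = L/R = 69000 / 2900000000 = 23.7931 μs.
Propagation delay = d/s = 350000 m / 210000000 m/s = 1666.67 μs.
Total = 1690 μs.

1690 μs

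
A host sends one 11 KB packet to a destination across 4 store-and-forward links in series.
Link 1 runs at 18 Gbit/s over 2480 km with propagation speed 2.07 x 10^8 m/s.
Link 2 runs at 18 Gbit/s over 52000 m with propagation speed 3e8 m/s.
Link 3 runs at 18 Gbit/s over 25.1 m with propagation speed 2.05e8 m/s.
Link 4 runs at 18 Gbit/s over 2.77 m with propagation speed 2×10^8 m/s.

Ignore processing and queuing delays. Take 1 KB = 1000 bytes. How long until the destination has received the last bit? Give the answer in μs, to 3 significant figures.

12200 μs

L = 88000 bits.
Transmission delay per hop = L/R = 88000/18000000000 = 4.88889 μs; 4 hops → 19.5556 μs.
Propagation delays (d/s per hop): 11980.7, 173.333, 0.122439, 0.01385 μs; sum = 12154.1 μs.
End-to-end = 12200 μs.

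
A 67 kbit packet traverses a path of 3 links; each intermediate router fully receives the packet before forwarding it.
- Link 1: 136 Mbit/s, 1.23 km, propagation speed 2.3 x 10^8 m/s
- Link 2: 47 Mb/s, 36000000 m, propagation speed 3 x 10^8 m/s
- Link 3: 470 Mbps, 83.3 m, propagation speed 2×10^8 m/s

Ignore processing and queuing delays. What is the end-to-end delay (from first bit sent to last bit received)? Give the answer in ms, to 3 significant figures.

122 ms

L = 67000 bits.
Transmission delays (L/R per hop): 0.492647, 1.42553, 0.142553 ms; sum = 2.06073 ms.
Propagation delays (d/s per hop): 0.00534783, 120, 0.0004165 ms; sum = 120.006 ms.
End-to-end = 122 ms.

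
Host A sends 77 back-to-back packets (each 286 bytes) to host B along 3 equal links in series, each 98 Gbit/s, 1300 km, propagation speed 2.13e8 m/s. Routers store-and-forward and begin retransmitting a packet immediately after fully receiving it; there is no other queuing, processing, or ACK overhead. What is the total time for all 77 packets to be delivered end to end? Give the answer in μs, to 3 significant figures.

Per-hop transmission t_tx = L/R = 2288/98000000000 = 0.0233469 μs.
Per-hop propagation t_prop = 1300000/213000000 = 6103.29 μs.
Pipeline fill: first packet needs 3·t_tx to clear all hops; remaining 76 packets each add one t_tx.
Total = (3+77-1)·t_tx + 3·t_prop = 79·0.0233469 + 3·6103.29 = 18300 μs.

18300 μs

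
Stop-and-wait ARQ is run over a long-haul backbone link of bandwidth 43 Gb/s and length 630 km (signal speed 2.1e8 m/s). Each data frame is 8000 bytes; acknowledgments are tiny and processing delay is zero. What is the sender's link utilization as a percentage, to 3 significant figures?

0.0248 %

t_tx = L/R = 64000/43000000000 = 1.48837e-06 s.
t_prop = 630000/210000000 = 0.003 s; RTT = 0.006 s.
Cycle = t_tx + RTT = 0.00600149 s.
Utilization = t_tx / cycle = 1.48837e-06/0.00600149 = 0.0248 %.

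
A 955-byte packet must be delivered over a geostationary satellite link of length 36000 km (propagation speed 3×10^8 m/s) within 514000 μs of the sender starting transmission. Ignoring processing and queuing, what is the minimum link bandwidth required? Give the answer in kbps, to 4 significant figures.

19.39 kbps

L = 7640 bits.
Propagation delay = 36000000 / 300000000 = 120000 μs.
Transmission budget = 514000 − 120000 = 394000 μs.
R ≥ L / t_tx = 7640 bits / 0.394 s = 19.39 kbps.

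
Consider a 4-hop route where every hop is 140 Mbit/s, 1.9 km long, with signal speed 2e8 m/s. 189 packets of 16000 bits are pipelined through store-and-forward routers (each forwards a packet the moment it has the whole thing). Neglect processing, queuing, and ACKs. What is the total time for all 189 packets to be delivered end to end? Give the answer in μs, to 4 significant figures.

21980 μs

Per-hop transmission t_tx = L/R = 16000/140000000 = 114.286 μs.
Per-hop propagation t_prop = 1900/200000000 = 9.5 μs.
Pipeline fill: first packet needs 4·t_tx to clear all hops; remaining 188 packets each add one t_tx.
Total = (4+189-1)·t_tx + 4·t_prop = 192·114.286 + 4·9.5 = 21980 μs.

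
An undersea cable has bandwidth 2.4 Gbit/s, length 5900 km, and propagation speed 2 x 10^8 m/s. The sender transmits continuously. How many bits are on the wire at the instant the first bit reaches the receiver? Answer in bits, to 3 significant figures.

70800000 bits

Propagation delay = 5900000 / 200000000 = 0.0295 s.
BDP = R × t_prop = 2400000000 × 0.0295 = 70800000 bits.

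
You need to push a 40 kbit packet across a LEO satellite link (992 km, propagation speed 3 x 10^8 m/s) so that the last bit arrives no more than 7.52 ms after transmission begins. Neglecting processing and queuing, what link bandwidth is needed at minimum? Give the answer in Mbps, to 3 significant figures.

Propagation delay = 992000 / 300000000 = 3.30667 ms.
Transmission budget = 7.52 − 3.30667 = 4.21333 ms.
R ≥ L / t_tx = 40000 bits / 0.00421333 s = 9.49 Mbps.

9.49 Mbps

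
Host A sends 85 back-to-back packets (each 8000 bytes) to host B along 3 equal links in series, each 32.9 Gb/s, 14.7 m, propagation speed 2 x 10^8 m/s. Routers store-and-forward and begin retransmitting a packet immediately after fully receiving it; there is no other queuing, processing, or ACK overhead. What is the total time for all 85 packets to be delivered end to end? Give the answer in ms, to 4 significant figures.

Per-hop transmission t_tx = L/R = 64000/32900000000 = 0.00194529 ms.
Per-hop propagation t_prop = 14.7/200000000 = 7.35e-05 ms.
Pipeline fill: first packet needs 3·t_tx to clear all hops; remaining 84 packets each add one t_tx.
Total = (3+85-1)·t_tx + 3·t_prop = 87·0.00194529 + 3·7.35e-05 = 0.1695 ms.

0.1695 ms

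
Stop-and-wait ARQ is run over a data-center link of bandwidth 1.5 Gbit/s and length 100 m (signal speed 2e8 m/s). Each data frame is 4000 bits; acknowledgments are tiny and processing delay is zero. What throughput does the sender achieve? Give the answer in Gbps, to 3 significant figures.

t_tx = L/R = 4000/1500000000 = 2.66667e-06 s.
t_prop = 100/200000000 = 5e-07 s; RTT = 1e-06 s.
Cycle = t_tx + RTT = 3.66667e-06 s.
Throughput = L / cycle = 4000 / 3.66667e-06 = 1.09 Gbps.

1.09 Gbps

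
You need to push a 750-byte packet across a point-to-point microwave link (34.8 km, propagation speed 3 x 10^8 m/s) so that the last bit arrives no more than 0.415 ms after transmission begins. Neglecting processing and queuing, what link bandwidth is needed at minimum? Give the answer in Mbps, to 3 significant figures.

20.1 Mbps

L = 6000 bits.
Propagation delay = 34800 / 300000000 = 0.116 ms.
Transmission budget = 0.415 − 0.116 = 0.299 ms.
R ≥ L / t_tx = 6000 bits / 0.000299 s = 20.1 Mbps.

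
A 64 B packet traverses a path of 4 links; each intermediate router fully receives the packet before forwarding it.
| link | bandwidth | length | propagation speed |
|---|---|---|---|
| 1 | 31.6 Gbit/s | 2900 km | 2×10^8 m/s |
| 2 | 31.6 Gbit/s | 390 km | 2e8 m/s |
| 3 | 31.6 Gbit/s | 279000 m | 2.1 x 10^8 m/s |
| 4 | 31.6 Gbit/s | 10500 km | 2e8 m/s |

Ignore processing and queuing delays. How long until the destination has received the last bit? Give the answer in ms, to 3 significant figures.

L = 64 × 8 = 512 bits.
Transmission delay per hop = L/R = 512/31600000000 = 1.62025e-05 ms; 4 hops → 6.48101e-05 ms.
Propagation delays (d/s per hop): 14.5, 1.95, 1.32857, 52.5 ms; sum = 70.2786 ms.
End-to-end = 70.3 ms.

70.3 ms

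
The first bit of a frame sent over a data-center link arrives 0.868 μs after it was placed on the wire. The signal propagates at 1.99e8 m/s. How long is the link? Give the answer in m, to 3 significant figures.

173 m

d = s × t_prop = 199000000 × 8.68e-07 = 173 m.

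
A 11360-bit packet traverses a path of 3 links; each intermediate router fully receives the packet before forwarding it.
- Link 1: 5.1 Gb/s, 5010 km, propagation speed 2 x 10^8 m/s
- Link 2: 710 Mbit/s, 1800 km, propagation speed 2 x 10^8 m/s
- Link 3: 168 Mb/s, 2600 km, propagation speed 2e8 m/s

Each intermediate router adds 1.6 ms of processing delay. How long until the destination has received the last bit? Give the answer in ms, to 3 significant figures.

50.3 ms

Transmission delays (L/R per hop): 0.00222745, 0.016, 0.067619 ms; sum = 0.0858465 ms.
Propagation delays (d/s per hop): 25.05, 9, 13 ms; sum = 47.05 ms.
Processing at 2 router(s): 2 × 1.6 ms = 3.2 ms.
End-to-end = 50.3 ms.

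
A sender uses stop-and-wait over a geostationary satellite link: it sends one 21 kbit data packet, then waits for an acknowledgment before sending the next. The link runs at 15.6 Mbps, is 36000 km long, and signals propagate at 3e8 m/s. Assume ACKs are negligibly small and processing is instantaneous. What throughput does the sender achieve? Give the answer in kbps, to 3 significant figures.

87.0 kbps

t_tx = L/R = 21000/15600000 = 0.00134615 s.
t_prop = 36000000/300000000 = 0.12 s; RTT = 0.24 s.
Cycle = t_tx + RTT = 0.241346 s.
Throughput = L / cycle = 21000 / 0.241346 = 87.0 kbps.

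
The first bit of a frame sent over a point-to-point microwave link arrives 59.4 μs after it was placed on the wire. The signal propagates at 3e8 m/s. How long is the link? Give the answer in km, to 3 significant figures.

17.8 km

d = s × t_prop = 300000000 × 5.94e-05 = 17.8 km.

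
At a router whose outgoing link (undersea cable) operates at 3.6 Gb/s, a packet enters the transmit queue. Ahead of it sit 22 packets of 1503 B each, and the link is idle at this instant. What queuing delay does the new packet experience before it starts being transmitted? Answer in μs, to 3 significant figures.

Each queued packet: L/R = 12024/3600000000 = 3.34 μs.
22 queued → 73.48 μs.
Queuing delay = 73.5 μs.

73.5 μs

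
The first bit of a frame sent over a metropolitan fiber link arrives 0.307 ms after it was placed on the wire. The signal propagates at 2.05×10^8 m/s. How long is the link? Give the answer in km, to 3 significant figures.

62.9 km

d = s × t_prop = 2.05e+08 × 0.000307 = 62.9 km.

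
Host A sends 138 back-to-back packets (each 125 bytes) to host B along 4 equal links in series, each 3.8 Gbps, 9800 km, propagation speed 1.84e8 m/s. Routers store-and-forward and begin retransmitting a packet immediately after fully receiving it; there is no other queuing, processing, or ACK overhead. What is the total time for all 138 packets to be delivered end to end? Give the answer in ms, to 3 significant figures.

Per-hop transmission t_tx = L/R = 1000/3800000000 = 0.000263158 ms.
Per-hop propagation t_prop = 9800000/184000000 = 53.2609 ms.
Pipeline fill: first packet needs 4·t_tx to clear all hops; remaining 137 packets each add one t_tx.
Total = (4+138-1)·t_tx + 4·t_prop = 141·0.000263158 + 4·53.2609 = 213 ms.

213 ms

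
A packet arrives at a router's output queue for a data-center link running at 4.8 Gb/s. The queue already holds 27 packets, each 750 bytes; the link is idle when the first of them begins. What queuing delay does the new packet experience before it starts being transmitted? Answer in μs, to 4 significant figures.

33.75 μs

Each queued packet: L/R = 6000/4800000000 = 1.25 μs.
27 queued → 33.75 μs.
Queuing delay = 33.75 μs.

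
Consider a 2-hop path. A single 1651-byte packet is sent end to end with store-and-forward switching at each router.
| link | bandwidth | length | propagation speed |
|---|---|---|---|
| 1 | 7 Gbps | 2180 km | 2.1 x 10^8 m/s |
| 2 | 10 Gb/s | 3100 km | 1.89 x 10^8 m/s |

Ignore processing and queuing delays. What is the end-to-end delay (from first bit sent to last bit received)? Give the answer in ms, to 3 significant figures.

L = 1651 × 8 = 13208 bits.
Transmission delays (L/R per hop): 0.00188686, 0.0013208 ms; sum = 0.00320766 ms.
Propagation delays (d/s per hop): 10.381, 16.4021 ms; sum = 26.7831 ms.
End-to-end = 26.8 ms.

26.8 ms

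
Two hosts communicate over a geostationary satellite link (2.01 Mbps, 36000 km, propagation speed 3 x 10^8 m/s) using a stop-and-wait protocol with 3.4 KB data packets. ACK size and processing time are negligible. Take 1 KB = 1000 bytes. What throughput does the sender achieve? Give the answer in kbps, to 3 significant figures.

t_tx = L/R = 27200/2.01e+06 = 0.0135323 s.
t_prop = 36000000/300000000 = 0.12 s; RTT = 0.24 s.
Cycle = t_tx + RTT = 0.253532 s.
Throughput = L / cycle = 27200 / 0.253532 = 107 kbps.

107 kbps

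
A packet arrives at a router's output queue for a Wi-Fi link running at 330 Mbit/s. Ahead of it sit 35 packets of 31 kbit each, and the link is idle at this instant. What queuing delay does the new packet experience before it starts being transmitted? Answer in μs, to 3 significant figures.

Each queued packet: L/R = 31000/330000000 = 93.9394 μs.
35 queued → 3287.88 μs.
Queuing delay = 3290 μs.

3290 μs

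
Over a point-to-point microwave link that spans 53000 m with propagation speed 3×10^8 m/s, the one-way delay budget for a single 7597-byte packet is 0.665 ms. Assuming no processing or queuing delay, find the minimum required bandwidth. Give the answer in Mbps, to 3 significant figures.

L = 60776 bits.
Propagation delay = 53000 / 300000000 = 0.176667 ms.
Transmission budget = 0.665 − 0.176667 = 0.488333 ms.
R ≥ L / t_tx = 60776 bits / 0.000488333 s = 124 Mbps.

124 Mbps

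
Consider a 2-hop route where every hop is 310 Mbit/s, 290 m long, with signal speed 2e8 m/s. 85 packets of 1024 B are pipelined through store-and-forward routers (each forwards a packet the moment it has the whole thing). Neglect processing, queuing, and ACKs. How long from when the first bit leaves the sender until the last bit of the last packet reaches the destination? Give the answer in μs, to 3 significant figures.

Per-hop transmission t_tx = L/R = 8192/310000000 = 26.4258 μs.
Per-hop propagation t_prop = 290/200000000 = 1.45 μs.
Pipeline fill: first packet needs 2·t_tx to clear all hops; remaining 84 packets each add one t_tx.
Total = (2+85-1)·t_tx + 2·t_prop = 86·26.4258 + 2·1.45 = 2280 μs.

2280 μs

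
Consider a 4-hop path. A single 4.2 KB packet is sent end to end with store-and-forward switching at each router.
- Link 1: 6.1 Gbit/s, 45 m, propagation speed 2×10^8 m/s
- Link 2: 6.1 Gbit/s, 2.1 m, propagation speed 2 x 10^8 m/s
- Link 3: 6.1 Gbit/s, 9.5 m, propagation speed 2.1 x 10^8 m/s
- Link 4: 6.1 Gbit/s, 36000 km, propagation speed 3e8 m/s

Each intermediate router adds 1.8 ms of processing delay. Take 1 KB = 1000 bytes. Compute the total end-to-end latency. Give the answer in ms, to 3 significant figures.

L = 33600 bits.
Transmission delay per hop = L/R = 33600/6100000000 = 0.0055082 ms; 4 hops → 0.0220328 ms.
Propagation delays (d/s per hop): 0.000225, 1.05e-05, 4.52381e-05, 120 ms; sum = 120 ms.
Processing at 3 router(s): 3 × 1.8 ms = 5.4 ms.
End-to-end = 125 ms.

125 ms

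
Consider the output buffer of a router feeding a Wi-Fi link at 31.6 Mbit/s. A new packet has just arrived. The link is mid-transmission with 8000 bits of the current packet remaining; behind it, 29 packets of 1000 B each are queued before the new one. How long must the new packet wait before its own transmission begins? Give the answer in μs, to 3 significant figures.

7590 μs

Each queued packet: L/R = 8000/31600000 = 253.165 μs.
29 queued → 7341.77 μs.
Plus remaining 8000 bits of current packet: 253.165 μs.
Queuing delay = 7590 μs.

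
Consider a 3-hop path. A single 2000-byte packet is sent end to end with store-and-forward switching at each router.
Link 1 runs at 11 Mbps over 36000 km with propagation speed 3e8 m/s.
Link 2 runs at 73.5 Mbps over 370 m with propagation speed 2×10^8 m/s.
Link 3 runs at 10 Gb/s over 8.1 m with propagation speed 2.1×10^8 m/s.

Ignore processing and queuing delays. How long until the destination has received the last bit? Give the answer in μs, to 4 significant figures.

L = 2000 × 8 = 16000 bits.
Transmission delays (L/R per hop): 1454.55, 217.687, 1.6 μs; sum = 1673.83 μs.
Propagation delays (d/s per hop): 120000, 1.85, 0.0385714 μs; sum = 120002 μs.
End-to-end = 121700 μs.

121700 μs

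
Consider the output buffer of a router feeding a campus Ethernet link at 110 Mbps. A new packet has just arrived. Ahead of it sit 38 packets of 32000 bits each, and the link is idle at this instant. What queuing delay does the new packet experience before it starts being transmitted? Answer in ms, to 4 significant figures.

11.05 ms

Each queued packet: L/R = 32000/110000000 = 0.290909 ms.
38 queued → 11.0545 ms.
Queuing delay = 11.05 ms.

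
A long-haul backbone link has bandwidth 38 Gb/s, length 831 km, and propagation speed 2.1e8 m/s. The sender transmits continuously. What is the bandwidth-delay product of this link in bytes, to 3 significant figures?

18800000 bytes

Propagation delay = 831000 / 210000000 = 0.00395714 s.
BDP = R × t_prop = 38000000000 × 0.00395714 = 150371000 bits.
In bytes: 150371000/8 = 18800000 bytes.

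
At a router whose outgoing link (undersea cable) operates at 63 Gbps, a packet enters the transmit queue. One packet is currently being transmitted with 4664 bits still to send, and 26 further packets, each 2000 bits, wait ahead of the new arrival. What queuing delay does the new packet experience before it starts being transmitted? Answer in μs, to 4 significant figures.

0.8994 μs

Each queued packet: L/R = 2000/63000000000 = 0.031746 μs.
26 queued → 0.825397 μs.
Plus remaining 4664 bits of current packet: 0.0740317 μs.
Queuing delay = 0.8994 μs.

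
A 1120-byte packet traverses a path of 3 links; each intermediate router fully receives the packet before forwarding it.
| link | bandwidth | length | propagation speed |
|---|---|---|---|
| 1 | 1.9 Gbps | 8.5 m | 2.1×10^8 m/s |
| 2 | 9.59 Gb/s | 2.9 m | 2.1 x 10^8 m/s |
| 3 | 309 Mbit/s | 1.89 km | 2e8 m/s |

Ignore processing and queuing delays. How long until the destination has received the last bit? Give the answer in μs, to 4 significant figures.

44.15 μs

L = 1120 × 8 = 8960 bits.
Transmission delays (L/R per hop): 4.71579, 0.934307, 28.9968 μs; sum = 34.6469 μs.
Propagation delays (d/s per hop): 0.0404762, 0.0138095, 9.45 μs; sum = 9.50429 μs.
End-to-end = 44.15 μs.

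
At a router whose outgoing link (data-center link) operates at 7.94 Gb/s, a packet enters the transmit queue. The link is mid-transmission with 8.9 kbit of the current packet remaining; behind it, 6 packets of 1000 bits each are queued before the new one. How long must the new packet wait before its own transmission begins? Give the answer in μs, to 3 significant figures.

1.88 μs

Each queued packet: L/R = 1000/7940000000 = 0.125945 μs.
6 queued → 0.755668 μs.
Plus remaining 8900 bits of current packet: 1.12091 μs.
Queuing delay = 1.88 μs.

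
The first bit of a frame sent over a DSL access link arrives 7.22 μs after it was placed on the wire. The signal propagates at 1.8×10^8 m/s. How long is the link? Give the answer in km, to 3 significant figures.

1.30 km

d = s × t_prop = 180000000 × 7.22e-06 = 1.30 km.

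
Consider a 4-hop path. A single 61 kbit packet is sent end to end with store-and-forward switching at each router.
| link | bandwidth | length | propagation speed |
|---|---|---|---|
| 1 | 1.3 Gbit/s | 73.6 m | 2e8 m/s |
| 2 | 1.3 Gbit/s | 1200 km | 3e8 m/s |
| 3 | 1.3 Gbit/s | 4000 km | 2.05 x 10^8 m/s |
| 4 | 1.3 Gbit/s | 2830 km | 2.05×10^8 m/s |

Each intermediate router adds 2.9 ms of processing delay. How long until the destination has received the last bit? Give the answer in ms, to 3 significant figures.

46.2 ms

L = 61000 bits.
Transmission delay per hop = L/R = 61000/1300000000 = 0.0469231 ms; 4 hops → 0.187692 ms.
Propagation delays (d/s per hop): 0.000368, 4, 19.5122, 13.8049 ms; sum = 37.3174 ms.
Processing at 3 router(s): 3 × 2.9 ms = 8.7 ms.
End-to-end = 46.2 ms.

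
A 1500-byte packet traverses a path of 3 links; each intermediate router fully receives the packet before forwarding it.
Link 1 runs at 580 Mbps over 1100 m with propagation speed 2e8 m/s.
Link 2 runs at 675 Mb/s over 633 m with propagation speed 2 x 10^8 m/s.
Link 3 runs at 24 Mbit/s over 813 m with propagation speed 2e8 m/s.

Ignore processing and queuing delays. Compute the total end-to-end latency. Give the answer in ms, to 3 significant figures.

0.551 ms

L = 1500 × 8 = 12000 bits.
Transmission delays (L/R per hop): 0.0206897, 0.0177778, 0.5 ms; sum = 0.538467 ms.
Propagation delays (d/s per hop): 0.0055, 0.003165, 0.004065 ms; sum = 0.01273 ms.
End-to-end = 0.551 ms.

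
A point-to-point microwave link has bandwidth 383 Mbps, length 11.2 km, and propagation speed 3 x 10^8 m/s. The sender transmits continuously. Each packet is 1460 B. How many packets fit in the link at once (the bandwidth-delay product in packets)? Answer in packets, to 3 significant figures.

1.22 packets

Propagation delay = 11200 / 300000000 = 3.73333e-05 s.
BDP = R × t_prop = 383000000 × 3.73333e-05 = 14298.7 bits.
In packets of 11680 bits: 1.22 packets.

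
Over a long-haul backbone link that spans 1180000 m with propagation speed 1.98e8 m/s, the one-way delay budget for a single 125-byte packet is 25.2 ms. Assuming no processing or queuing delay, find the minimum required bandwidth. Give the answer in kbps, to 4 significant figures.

L = 1000 bits.
Propagation delay = 1180000 / 198000000 = 5.9596 ms.
Transmission budget = 25.2 − 5.9596 = 19.2404 ms.
R ≥ L / t_tx = 1000 bits / 0.0192404 s = 51.97 kbps.

51.97 kbps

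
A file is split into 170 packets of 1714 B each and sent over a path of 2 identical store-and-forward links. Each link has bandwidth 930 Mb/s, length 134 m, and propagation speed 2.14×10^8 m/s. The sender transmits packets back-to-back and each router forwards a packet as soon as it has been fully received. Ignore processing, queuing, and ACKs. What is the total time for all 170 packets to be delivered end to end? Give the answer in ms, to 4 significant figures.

Per-hop transmission t_tx = L/R = 13712/930000000 = 0.0147441 ms.
Per-hop propagation t_prop = 134/214000000 = 0.000626168 ms.
Pipeline fill: first packet needs 2·t_tx to clear all hops; remaining 169 packets each add one t_tx.
Total = (2+170-1)·t_tx + 2·t_prop = 171·0.0147441 + 2·0.000626168 = 2.522 ms.

2.522 ms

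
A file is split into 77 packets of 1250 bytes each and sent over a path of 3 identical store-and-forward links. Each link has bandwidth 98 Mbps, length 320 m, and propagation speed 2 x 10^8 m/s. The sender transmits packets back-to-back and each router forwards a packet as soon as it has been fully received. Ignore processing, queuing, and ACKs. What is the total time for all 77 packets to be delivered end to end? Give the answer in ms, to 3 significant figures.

8.07 ms

Per-hop transmission t_tx = L/R = 10000/98000000 = 0.102041 ms.
Per-hop propagation t_prop = 320/200000000 = 0.0016 ms.
Pipeline fill: first packet needs 3·t_tx to clear all hops; remaining 76 packets each add one t_tx.
Total = (3+77-1)·t_tx + 3·t_prop = 79·0.102041 + 3·0.0016 = 8.07 ms.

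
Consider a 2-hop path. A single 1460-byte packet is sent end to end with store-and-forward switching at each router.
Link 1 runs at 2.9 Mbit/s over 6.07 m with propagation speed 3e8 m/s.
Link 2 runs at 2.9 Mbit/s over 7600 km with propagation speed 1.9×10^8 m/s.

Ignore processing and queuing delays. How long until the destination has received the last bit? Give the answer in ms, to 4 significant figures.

L = 1460 × 8 = 11680 bits.
Transmission delay per hop = L/R = 11680/2900000 = 4.02759 ms; 2 hops → 8.05517 ms.
Propagation delays (d/s per hop): 2.02333e-05, 40 ms; sum = 40 ms.
End-to-end = 48.06 ms.

48.06 ms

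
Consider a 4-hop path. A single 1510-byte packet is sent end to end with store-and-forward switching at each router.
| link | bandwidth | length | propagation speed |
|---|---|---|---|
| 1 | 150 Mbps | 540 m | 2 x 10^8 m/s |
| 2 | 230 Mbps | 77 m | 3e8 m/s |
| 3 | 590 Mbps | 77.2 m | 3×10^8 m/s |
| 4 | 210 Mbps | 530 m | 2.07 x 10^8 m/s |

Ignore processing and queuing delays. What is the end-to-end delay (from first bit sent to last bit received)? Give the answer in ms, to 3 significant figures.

L = 1510 × 8 = 12080 bits.
Transmission delays (L/R per hop): 0.0805333, 0.0525217, 0.0204746, 0.0575238 ms; sum = 0.211053 ms.
Propagation delays (d/s per hop): 0.0027, 0.000256667, 0.000257333, 0.00256039 ms; sum = 0.00577439 ms.
End-to-end = 0.217 ms.

0.217 ms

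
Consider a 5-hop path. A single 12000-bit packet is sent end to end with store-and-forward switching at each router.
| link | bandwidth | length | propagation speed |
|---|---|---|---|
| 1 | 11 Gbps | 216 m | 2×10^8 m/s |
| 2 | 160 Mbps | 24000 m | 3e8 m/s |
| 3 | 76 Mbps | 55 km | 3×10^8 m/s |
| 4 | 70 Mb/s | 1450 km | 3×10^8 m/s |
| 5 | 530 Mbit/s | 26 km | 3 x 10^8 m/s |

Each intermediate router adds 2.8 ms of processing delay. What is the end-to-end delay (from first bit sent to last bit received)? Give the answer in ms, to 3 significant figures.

16.8 ms

Transmission delays (L/R per hop): 0.00109091, 0.075, 0.157895, 0.171429, 0.0226415 ms; sum = 0.428056 ms.
Propagation delays (d/s per hop): 0.00108, 0.08, 0.183333, 4.83333, 0.0866667 ms; sum = 5.18441 ms.
Processing at 4 router(s): 4 × 2.8 ms = 11.2 ms.
End-to-end = 16.8 ms.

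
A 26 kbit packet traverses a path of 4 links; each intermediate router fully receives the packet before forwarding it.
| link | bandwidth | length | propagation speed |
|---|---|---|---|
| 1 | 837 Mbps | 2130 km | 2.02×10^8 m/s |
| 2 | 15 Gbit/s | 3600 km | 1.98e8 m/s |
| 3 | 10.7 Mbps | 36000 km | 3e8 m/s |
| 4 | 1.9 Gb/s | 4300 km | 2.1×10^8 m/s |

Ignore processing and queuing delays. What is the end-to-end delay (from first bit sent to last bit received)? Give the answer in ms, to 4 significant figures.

L = 26000 bits.
Transmission delays (L/R per hop): 0.0310633, 0.00173333, 2.42991, 0.0136842 ms; sum = 2.47639 ms.
Propagation delays (d/s per hop): 10.5446, 18.1818, 120, 20.4762 ms; sum = 169.203 ms.
End-to-end = 171.7 ms.

171.7 ms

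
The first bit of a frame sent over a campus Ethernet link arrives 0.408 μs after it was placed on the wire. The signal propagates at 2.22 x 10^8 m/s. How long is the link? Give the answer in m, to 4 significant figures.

90.58 m

d = s × t_prop = 2.22e+08 × 4.08e-07 = 90.58 m.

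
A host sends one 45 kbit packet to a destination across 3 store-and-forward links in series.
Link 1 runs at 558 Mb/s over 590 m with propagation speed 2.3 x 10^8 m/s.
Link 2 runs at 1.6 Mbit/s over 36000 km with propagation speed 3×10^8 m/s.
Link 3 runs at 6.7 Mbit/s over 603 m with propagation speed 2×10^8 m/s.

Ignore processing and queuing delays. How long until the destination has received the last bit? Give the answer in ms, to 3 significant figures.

L = 45000 bits.
Transmission delays (L/R per hop): 0.0806452, 28.125, 6.71642 ms; sum = 34.9221 ms.
Propagation delays (d/s per hop): 0.00256522, 120, 0.003015 ms; sum = 120.006 ms.
End-to-end = 155 ms.

155 ms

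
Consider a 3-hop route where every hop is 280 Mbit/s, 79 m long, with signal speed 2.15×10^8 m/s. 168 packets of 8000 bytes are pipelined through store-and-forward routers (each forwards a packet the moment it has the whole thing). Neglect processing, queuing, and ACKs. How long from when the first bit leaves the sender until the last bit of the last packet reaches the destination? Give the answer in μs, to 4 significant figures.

38860 μs

Per-hop transmission t_tx = L/R = 64000/280000000 = 228.571 μs.
Per-hop propagation t_prop = 79/215000000 = 0.367442 μs.
Pipeline fill: first packet needs 3·t_tx to clear all hops; remaining 167 packets each add one t_tx.
Total = (3+168-1)·t_tx + 3·t_prop = 170·228.571 + 3·0.367442 = 38860 μs.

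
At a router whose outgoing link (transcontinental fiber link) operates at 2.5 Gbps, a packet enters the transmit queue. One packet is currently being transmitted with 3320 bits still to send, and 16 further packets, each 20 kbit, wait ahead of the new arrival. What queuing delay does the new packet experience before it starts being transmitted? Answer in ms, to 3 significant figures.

0.129 ms

Each queued packet: L/R = 20000/2500000000 = 0.008 ms.
16 queued → 0.128 ms.
Plus remaining 3320 bits of current packet: 0.001328 ms.
Queuing delay = 0.129 ms.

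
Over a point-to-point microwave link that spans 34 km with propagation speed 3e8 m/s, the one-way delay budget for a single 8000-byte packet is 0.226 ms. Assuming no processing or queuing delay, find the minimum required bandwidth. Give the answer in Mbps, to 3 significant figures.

568 Mbps

L = 64000 bits.
Propagation delay = 34000 / 300000000 = 0.113333 ms.
Transmission budget = 0.226 − 0.113333 = 0.112667 ms.
R ≥ L / t_tx = 64000 bits / 0.000112667 s = 568 Mbps.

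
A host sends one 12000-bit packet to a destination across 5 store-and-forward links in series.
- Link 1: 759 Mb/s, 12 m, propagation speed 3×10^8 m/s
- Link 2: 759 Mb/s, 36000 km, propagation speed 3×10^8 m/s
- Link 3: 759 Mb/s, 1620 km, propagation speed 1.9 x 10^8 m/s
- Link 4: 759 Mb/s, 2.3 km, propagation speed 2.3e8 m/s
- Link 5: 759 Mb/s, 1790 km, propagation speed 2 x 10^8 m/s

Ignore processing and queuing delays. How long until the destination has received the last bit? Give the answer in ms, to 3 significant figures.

Transmission delay per hop = L/R = 12000/759000000 = 0.0158103 ms; 5 hops → 0.0790514 ms.
Propagation delays (d/s per hop): 4e-05, 120, 8.52632, 0.01, 8.95 ms; sum = 137.486 ms.
End-to-end = 138 ms.

138 ms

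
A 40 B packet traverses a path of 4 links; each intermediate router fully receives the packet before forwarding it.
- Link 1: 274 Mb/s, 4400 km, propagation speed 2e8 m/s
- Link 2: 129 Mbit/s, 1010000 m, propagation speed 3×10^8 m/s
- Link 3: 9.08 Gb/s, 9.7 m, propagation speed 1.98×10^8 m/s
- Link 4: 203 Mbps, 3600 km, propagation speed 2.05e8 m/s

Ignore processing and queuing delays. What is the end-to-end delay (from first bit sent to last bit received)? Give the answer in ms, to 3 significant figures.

42.9 ms

L = 40 × 8 = 320 bits.
Transmission delays (L/R per hop): 0.00116788, 0.00248062, 3.52423e-05, 0.00157635 ms; sum = 0.0052601 ms.
Propagation delays (d/s per hop): 22, 3.36667, 4.89899e-05, 17.561 ms; sum = 42.9277 ms.
End-to-end = 42.9 ms.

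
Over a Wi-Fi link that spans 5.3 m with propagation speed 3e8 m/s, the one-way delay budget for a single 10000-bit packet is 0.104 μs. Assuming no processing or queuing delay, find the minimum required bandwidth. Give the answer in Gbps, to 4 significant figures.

115.8 Gbps

Propagation delay = 5.3 / 300000000 = 0.0176667 μs.
Transmission budget = 0.104 − 0.0176667 = 0.0863333 μs.
R ≥ L / t_tx = 10000 bits / 8.63333e-08 s = 115.8 Gbps.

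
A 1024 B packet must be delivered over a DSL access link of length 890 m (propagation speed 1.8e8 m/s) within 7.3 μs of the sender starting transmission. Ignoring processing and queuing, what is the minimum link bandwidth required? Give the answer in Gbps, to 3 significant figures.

3.48 Gbps

L = 8192 bits.
Propagation delay = 890 / 180000000 = 4.94444 μs.
Transmission budget = 7.3 − 4.94444 = 2.35556 μs.
R ≥ L / t_tx = 8192 bits / 2.35556e-06 s = 3.48 Gbps.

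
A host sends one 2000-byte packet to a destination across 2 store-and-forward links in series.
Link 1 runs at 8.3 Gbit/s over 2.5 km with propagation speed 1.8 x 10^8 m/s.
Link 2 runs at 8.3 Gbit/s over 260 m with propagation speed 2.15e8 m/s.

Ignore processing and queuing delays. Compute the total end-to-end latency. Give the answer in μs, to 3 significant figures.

19.0 μs

L = 2000 × 8 = 16000 bits.
Transmission delay per hop = L/R = 16000/8.3e+09 = 1.92771 μs; 2 hops → 3.85542 μs.
Propagation delays (d/s per hop): 13.8889, 1.2093 μs; sum = 15.0982 μs.
End-to-end = 19.0 μs.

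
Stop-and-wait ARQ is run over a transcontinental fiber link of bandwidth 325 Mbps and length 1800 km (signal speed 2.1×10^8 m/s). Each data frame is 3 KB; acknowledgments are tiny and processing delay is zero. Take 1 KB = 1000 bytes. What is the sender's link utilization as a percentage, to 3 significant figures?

t_tx = L/R = 24000/325000000 = 7.38462e-05 s.
t_prop = 1800000/210000000 = 0.00857143 s; RTT = 0.0171429 s.
Cycle = t_tx + RTT = 0.0172167 s.
Utilization = t_tx / cycle = 7.38462e-05/0.0172167 = 0.429 %.

0.429 %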